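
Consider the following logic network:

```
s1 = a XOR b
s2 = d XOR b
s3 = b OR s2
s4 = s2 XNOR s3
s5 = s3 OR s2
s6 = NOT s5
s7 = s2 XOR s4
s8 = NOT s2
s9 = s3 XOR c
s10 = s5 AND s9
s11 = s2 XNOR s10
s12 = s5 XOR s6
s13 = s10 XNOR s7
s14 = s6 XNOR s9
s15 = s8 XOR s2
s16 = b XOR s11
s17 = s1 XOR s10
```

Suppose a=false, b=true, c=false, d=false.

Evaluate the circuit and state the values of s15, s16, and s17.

s15 = true  s16 = false  s17 = false

s1 = a XOR b = false XOR true = true
s2 = d XOR b = false XOR true = true
s3 = b OR s2 = true OR true = true
s5 = s3 OR s2 = true OR true = true
s8 = NOT s2 = NOT true = false
s9 = s3 XOR c = true XOR false = true
s10 = s5 AND s9 = true AND true = true
s11 = s2 XNOR s10 = true XNOR true = true
s15 = s8 XOR s2 = false XOR true = true
s16 = b XOR s11 = true XOR true = false
s17 = s1 XOR s10 = true XOR true = false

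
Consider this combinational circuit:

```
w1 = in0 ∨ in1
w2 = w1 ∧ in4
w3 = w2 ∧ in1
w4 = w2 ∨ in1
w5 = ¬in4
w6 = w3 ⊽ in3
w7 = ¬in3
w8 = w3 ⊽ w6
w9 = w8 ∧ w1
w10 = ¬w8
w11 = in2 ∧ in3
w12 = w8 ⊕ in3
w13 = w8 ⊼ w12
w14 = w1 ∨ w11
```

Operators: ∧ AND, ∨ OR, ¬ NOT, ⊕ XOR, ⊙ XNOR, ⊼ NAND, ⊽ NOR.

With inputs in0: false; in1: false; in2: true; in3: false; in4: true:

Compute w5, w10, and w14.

w1 = in0 OR in1 = false OR false = false
w2 = w1 AND in4 = false AND true = false
w3 = w2 AND in1 = false AND false = false
w5 = NOT in4 = NOT true = false
w6 = w3 NOR in3 = false NOR false = true
w8 = w3 NOR w6 = false NOR true = false
w10 = NOT w8 = NOT false = true
w11 = in2 AND in3 = true AND false = false
w14 = w1 OR w11 = false OR false = false

w5 = false, w10 = true, w14 = false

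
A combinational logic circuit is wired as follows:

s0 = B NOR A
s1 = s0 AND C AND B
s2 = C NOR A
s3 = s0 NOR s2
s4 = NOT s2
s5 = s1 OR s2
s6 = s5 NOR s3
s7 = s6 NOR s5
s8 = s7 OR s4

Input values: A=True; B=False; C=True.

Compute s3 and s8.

s3 = True, s8 = True

s0 = B NOR A = False NOR True = False
s1 = s0 AND C AND B = False AND True AND False = False
s2 = C NOR A = True NOR True = False
s3 = s0 NOR s2 = False NOR False = True
s4 = NOT s2 = NOT False = True
s5 = s1 OR s2 = False OR False = False
s6 = s5 NOR s3 = False NOR True = False
s7 = s6 NOR s5 = False NOR False = True
s8 = s7 OR s4 = True OR True = True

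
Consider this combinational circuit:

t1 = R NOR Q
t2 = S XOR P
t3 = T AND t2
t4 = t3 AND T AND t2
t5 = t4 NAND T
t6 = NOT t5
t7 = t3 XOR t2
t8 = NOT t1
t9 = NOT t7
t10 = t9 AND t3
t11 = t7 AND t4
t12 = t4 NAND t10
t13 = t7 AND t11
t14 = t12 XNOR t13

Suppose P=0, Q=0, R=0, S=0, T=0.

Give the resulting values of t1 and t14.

t1 = 1  t14 = 0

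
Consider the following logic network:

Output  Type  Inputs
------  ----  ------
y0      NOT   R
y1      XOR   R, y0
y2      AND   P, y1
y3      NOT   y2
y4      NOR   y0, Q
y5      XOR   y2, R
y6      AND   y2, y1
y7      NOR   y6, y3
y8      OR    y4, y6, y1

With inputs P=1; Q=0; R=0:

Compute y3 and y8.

y0 = NOT R = NOT 0 = 1
y1 = R XOR y0 = 0 XOR 1 = 1
y2 = P AND y1 = 1 AND 1 = 1
y3 = NOT y2 = NOT 1 = 0
y4 = y0 NOR Q = 1 NOR 0 = 0
y6 = y2 AND y1 = 1 AND 1 = 1
y8 = y4 OR y6 OR y1 = 0 OR 1 OR 1 = 1

y3 = 0  y8 = 1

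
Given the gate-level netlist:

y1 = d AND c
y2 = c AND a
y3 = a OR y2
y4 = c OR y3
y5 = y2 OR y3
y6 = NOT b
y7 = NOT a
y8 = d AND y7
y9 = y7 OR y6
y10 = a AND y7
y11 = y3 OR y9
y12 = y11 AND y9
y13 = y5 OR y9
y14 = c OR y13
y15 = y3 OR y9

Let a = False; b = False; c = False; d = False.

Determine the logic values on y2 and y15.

y2 = False  y15 = True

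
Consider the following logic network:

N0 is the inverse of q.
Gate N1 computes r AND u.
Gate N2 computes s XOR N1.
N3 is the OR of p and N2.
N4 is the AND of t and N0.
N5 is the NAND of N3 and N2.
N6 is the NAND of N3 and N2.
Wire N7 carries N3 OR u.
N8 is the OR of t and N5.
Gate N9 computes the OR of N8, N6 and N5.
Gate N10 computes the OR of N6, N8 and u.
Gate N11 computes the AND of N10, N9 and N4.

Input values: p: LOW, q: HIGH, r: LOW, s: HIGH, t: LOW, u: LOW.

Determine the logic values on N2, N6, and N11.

N0 = NOT q = NOT HIGH = LOW
N1 = r AND u = LOW AND LOW = LOW
N2 = s XOR N1 = HIGH XOR LOW = HIGH
N3 = p OR N2 = LOW OR HIGH = HIGH
N4 = t AND N0 = LOW AND LOW = LOW
N5 = N3 NAND N2 = HIGH NAND HIGH = LOW
N6 = N3 NAND N2 = HIGH NAND HIGH = LOW
N8 = t OR N5 = LOW OR LOW = LOW
N9 = N8 OR N6 OR N5 = LOW OR LOW OR LOW = LOW
N10 = N6 OR N8 OR u = LOW OR LOW OR LOW = LOW
N11 = N10 AND N9 AND N4 = LOW AND LOW AND LOW = LOW

N2 = HIGH; N6 = LOW; N11 = LOW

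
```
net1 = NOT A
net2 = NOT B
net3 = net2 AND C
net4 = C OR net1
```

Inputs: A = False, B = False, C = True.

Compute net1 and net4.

net1 = NOT A = NOT False = True
net4 = C OR net1 = True OR True = True

net1 = True, net4 = True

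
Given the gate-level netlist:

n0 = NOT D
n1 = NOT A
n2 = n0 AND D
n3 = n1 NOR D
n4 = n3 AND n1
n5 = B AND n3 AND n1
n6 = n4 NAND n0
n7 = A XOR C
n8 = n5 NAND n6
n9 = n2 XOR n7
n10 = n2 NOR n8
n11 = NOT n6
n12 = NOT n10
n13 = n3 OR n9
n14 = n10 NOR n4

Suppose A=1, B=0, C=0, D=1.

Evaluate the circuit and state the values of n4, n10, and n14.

n4 = 0  n10 = 0  n14 = 1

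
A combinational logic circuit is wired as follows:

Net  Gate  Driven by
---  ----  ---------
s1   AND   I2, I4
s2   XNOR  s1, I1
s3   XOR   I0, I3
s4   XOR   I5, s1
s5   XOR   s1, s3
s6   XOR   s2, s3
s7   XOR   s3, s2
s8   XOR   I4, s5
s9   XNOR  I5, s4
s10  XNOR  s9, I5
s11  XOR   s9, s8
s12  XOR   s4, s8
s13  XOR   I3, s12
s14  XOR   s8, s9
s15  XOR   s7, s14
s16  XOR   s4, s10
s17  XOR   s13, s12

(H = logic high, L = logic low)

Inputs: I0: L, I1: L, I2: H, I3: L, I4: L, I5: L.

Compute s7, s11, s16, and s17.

s7 = H; s11 = H; s16 = L; s17 = L

s1 = I2 AND I4 = H AND L = L
s2 = s1 XNOR I1 = L XNOR L = H
s3 = I0 XOR I3 = L XOR L = L
s4 = I5 XOR s1 = L XOR L = L
s5 = s1 XOR s3 = L XOR L = L
s7 = s3 XOR s2 = L XOR H = H
s8 = I4 XOR s5 = L XOR L = L
s9 = I5 XNOR s4 = L XNOR L = H
s10 = s9 XNOR I5 = H XNOR L = L
s11 = s9 XOR s8 = H XOR L = H
s12 = s4 XOR s8 = L XOR L = L
s13 = I3 XOR s12 = L XOR L = L
s16 = s4 XOR s10 = L XOR L = L
s17 = s13 XOR s12 = L XOR L = L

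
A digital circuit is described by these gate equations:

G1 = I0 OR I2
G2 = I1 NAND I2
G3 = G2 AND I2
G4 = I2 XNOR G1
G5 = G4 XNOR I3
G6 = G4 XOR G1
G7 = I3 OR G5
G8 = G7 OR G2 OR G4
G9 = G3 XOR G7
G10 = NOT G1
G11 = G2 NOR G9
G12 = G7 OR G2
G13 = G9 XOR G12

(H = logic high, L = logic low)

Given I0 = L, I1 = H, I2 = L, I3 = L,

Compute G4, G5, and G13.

G1 = I0 OR I2 = L OR L = L
G2 = I1 NAND I2 = H NAND L = H
G3 = G2 AND I2 = H AND L = L
G4 = I2 XNOR G1 = L XNOR L = H
G5 = G4 XNOR I3 = H XNOR L = L
G7 = I3 OR G5 = L OR L = L
G9 = G3 XOR G7 = L XOR L = L
G12 = G7 OR G2 = L OR H = H
G13 = G9 XOR G12 = L XOR H = H

G4 = H  G5 = L  G13 = H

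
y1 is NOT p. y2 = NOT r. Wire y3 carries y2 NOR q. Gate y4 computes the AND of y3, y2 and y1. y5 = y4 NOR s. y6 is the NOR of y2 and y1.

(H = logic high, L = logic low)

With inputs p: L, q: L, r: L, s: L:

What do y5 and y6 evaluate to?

y5 = H, y6 = L

y1 = NOT p = NOT L = H
y2 = NOT r = NOT L = H
y3 = y2 NOR q = H NOR L = L
y4 = y3 AND y2 AND y1 = L AND H AND H = L
y5 = y4 NOR s = L NOR L = H
y6 = y2 NOR y1 = H NOR H = L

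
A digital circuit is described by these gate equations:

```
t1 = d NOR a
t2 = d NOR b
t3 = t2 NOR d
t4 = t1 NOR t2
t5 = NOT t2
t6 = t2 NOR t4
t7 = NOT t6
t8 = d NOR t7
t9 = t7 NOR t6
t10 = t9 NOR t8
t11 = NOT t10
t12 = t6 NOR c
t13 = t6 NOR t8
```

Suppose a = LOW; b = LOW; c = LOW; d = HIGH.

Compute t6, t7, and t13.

t6 = LOW  t7 = HIGH  t13 = HIGH

t1 = d NOR a = HIGH NOR LOW = LOW
t2 = d NOR b = HIGH NOR LOW = LOW
t4 = t1 NOR t2 = LOW NOR LOW = HIGH
t6 = t2 NOR t4 = LOW NOR HIGH = LOW
t7 = NOT t6 = NOT LOW = HIGH
t8 = d NOR t7 = HIGH NOR HIGH = LOW
t13 = t6 NOR t8 = LOW NOR LOW = HIGH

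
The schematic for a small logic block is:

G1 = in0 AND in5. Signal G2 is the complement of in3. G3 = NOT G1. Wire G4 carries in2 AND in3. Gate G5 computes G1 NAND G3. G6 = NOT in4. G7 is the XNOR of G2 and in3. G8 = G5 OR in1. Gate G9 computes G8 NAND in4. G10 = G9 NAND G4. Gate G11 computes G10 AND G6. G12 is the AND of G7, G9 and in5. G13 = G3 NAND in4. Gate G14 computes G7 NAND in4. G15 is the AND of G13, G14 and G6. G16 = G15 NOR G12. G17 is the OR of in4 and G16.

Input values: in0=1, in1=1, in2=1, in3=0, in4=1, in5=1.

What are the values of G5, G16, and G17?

G1 = in0 AND in5 = 1 AND 1 = 1
G2 = NOT in3 = NOT 0 = 1
G3 = NOT G1 = NOT 1 = 0
G5 = G1 NAND G3 = 1 NAND 0 = 1
G6 = NOT in4 = NOT 1 = 0
G7 = G2 XNOR in3 = 1 XNOR 0 = 0
G8 = G5 OR in1 = 1 OR 1 = 1
G9 = G8 NAND in4 = 1 NAND 1 = 0
G12 = G7 AND G9 AND in5 = 0 AND 0 AND 1 = 0
G13 = G3 NAND in4 = 0 NAND 1 = 1
G14 = G7 NAND in4 = 0 NAND 1 = 1
G15 = G13 AND G14 AND G6 = 1 AND 1 AND 0 = 0
G16 = G15 NOR G12 = 0 NOR 0 = 1
G17 = in4 OR G16 = 1 OR 1 = 1

G5 = 1, G16 = 1, G17 = 1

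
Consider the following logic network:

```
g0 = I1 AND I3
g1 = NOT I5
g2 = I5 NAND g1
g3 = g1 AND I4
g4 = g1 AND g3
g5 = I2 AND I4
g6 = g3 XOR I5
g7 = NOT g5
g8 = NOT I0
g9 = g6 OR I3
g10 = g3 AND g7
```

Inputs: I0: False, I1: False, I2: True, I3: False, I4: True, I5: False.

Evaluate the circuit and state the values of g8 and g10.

g8 = True  g10 = False

g1 = NOT I5 = NOT False = True
g3 = g1 AND I4 = True AND True = True
g5 = I2 AND I4 = True AND True = True
g7 = NOT g5 = NOT True = False
g8 = NOT I0 = NOT False = True
g10 = g3 AND g7 = True AND False = False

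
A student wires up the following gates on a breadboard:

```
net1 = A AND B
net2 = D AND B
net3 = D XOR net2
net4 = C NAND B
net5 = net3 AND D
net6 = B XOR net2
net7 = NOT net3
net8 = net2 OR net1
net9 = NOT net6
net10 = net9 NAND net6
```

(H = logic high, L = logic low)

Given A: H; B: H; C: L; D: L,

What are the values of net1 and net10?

net1 = H  net10 = H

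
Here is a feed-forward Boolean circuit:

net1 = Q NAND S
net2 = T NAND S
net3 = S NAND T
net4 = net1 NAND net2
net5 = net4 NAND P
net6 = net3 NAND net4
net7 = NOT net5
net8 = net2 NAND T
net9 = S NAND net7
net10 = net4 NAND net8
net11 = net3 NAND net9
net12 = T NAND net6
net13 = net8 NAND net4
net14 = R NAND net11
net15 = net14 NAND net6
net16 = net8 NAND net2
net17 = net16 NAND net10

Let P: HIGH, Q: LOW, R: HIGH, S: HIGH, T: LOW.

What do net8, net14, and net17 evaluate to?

net8 = HIGH, net14 = HIGH, net17 = HIGH

net1 = Q NAND S = LOW NAND HIGH = HIGH
net2 = T NAND S = LOW NAND HIGH = HIGH
net3 = S NAND T = HIGH NAND LOW = HIGH
net4 = net1 NAND net2 = HIGH NAND HIGH = LOW
net5 = net4 NAND P = LOW NAND HIGH = HIGH
net7 = NOT net5 = NOT HIGH = LOW
net8 = net2 NAND T = HIGH NAND LOW = HIGH
net9 = S NAND net7 = HIGH NAND LOW = HIGH
net10 = net4 NAND net8 = LOW NAND HIGH = HIGH
net11 = net3 NAND net9 = HIGH NAND HIGH = LOW
net14 = R NAND net11 = HIGH NAND LOW = HIGH
net16 = net8 NAND net2 = HIGH NAND HIGH = LOW
net17 = net16 NAND net10 = LOW NAND HIGH = HIGH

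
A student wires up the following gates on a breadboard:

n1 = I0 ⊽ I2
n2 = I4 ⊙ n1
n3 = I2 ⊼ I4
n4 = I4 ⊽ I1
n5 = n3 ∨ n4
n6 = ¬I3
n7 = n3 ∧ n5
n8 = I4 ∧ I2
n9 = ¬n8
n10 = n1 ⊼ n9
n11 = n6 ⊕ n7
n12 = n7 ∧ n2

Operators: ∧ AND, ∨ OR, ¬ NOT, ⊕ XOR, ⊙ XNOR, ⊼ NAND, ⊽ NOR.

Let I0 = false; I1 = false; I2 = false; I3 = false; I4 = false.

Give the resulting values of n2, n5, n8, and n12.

n2 = false, n5 = true, n8 = false, n12 = false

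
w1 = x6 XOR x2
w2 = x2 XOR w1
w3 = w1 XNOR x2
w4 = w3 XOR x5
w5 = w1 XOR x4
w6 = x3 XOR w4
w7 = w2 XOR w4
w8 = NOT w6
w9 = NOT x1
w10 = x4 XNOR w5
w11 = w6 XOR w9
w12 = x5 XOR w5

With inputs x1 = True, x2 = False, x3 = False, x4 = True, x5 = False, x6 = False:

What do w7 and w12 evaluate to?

w7 = True, w12 = True

w1 = x6 XOR x2 = False XOR False = False
w2 = x2 XOR w1 = False XOR False = False
w3 = w1 XNOR x2 = False XNOR False = True
w4 = w3 XOR x5 = True XOR False = True
w5 = w1 XOR x4 = False XOR True = True
w7 = w2 XOR w4 = False XOR True = True
w12 = x5 XOR w5 = False XOR True = True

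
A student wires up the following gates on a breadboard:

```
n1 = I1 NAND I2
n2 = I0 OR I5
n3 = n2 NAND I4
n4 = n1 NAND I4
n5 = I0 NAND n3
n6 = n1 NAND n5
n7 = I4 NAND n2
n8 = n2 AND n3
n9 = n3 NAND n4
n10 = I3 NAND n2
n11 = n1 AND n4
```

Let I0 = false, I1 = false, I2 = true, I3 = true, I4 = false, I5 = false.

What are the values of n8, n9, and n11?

n1 = I1 NAND I2 = false NAND true = true
n2 = I0 OR I5 = false OR false = false
n3 = n2 NAND I4 = false NAND false = true
n4 = n1 NAND I4 = true NAND false = true
n8 = n2 AND n3 = false AND true = false
n9 = n3 NAND n4 = true NAND true = false
n11 = n1 AND n4 = true AND true = true

n8 = false, n9 = false, n11 = true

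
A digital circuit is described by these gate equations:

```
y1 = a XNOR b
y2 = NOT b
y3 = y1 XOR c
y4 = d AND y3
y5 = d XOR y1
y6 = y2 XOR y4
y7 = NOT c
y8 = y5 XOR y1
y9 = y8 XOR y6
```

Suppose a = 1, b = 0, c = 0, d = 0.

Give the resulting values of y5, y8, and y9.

y5 = 0, y8 = 0, y9 = 1

y1 = a XNOR b = 1 XNOR 0 = 0
y2 = NOT b = NOT 0 = 1
y3 = y1 XOR c = 0 XOR 0 = 0
y4 = d AND y3 = 0 AND 0 = 0
y5 = d XOR y1 = 0 XOR 0 = 0
y6 = y2 XOR y4 = 1 XOR 0 = 1
y8 = y5 XOR y1 = 0 XOR 0 = 0
y9 = y8 XOR y6 = 0 XOR 1 = 1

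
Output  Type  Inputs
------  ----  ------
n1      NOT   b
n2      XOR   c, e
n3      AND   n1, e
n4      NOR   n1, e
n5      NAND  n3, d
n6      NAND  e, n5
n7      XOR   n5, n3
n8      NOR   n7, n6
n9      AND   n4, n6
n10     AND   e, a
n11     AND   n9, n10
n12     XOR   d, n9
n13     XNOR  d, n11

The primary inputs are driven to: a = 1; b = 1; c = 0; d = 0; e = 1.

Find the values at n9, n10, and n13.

n9 = 0, n10 = 1, n13 = 1

n1 = NOT b = NOT 1 = 0
n3 = n1 AND e = 0 AND 1 = 0
n4 = n1 NOR e = 0 NOR 1 = 0
n5 = n3 NAND d = 0 NAND 0 = 1
n6 = e NAND n5 = 1 NAND 1 = 0
n9 = n4 AND n6 = 0 AND 0 = 0
n10 = e AND a = 1 AND 1 = 1
n11 = n9 AND n10 = 0 AND 1 = 0
n13 = d XNOR n11 = 0 XNOR 0 = 1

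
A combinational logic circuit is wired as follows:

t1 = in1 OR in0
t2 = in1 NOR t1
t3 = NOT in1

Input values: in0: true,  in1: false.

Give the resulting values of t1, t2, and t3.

t1 = in1 OR in0 = false OR true = true
t2 = in1 NOR t1 = false NOR true = false
t3 = NOT in1 = NOT false = true

t1 = true  t2 = false  t3 = true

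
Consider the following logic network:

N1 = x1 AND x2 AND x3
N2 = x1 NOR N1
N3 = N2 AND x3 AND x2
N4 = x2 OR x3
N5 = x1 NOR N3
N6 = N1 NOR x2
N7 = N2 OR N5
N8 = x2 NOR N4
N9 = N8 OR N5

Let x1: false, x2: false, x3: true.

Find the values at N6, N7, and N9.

N1 = x1 AND x2 AND x3 = false AND false AND true = false
N2 = x1 NOR N1 = false NOR false = true
N3 = N2 AND x3 AND x2 = true AND true AND false = false
N4 = x2 OR x3 = false OR true = true
N5 = x1 NOR N3 = false NOR false = true
N6 = N1 NOR x2 = false NOR false = true
N7 = N2 OR N5 = true OR true = true
N8 = x2 NOR N4 = false NOR true = false
N9 = N8 OR N5 = false OR true = true

N6 = true, N7 = true, N9 = true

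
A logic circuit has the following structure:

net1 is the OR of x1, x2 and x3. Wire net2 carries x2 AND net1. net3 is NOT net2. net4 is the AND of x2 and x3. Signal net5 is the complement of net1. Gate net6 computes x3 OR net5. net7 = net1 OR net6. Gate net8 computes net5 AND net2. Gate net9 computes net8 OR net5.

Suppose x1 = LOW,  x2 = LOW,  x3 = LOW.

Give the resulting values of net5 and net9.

net1 = x1 OR x2 OR x3 = LOW OR LOW OR LOW = LOW
net2 = x2 AND net1 = LOW AND LOW = LOW
net5 = NOT net1 = NOT LOW = HIGH
net8 = net5 AND net2 = HIGH AND LOW = LOW
net9 = net8 OR net5 = LOW OR HIGH = HIGH

net5 = HIGH  net9 = HIGH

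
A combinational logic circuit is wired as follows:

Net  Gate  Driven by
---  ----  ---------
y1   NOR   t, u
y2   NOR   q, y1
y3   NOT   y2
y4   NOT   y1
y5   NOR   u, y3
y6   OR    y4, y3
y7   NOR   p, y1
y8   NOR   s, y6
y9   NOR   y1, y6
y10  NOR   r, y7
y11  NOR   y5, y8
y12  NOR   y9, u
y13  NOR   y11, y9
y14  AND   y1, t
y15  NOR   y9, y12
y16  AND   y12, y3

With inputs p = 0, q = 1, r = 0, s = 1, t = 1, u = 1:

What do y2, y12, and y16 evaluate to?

y2 = 0; y12 = 0; y16 = 0

y1 = t NOR u = 1 NOR 1 = 0
y2 = q NOR y1 = 1 NOR 0 = 0
y3 = NOT y2 = NOT 0 = 1
y4 = NOT y1 = NOT 0 = 1
y6 = y4 OR y3 = 1 OR 1 = 1
y9 = y1 NOR y6 = 0 NOR 1 = 0
y12 = y9 NOR u = 0 NOR 1 = 0
y16 = y12 AND y3 = 0 AND 1 = 0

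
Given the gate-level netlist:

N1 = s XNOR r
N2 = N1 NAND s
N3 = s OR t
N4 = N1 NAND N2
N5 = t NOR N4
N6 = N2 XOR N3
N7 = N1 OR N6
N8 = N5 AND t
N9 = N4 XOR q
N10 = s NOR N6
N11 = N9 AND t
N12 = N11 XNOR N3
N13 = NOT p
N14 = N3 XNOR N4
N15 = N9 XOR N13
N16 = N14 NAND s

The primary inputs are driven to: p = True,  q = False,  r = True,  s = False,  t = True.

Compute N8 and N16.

N1 = s XNOR r = False XNOR True = False
N2 = N1 NAND s = False NAND False = True
N3 = s OR t = False OR True = True
N4 = N1 NAND N2 = False NAND True = True
N5 = t NOR N4 = True NOR True = False
N8 = N5 AND t = False AND True = False
N14 = N3 XNOR N4 = True XNOR True = True
N16 = N14 NAND s = True NAND False = True

N8 = False, N16 = True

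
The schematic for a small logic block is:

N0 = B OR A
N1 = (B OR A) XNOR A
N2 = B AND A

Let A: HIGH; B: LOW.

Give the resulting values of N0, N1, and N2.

N0 = HIGH  N1 = HIGH  N2 = LOW

N0 = LOW OR HIGH = HIGH
N1 = (LOW OR HIGH) XNOR HIGH = HIGH
N2 = LOW AND HIGH = LOW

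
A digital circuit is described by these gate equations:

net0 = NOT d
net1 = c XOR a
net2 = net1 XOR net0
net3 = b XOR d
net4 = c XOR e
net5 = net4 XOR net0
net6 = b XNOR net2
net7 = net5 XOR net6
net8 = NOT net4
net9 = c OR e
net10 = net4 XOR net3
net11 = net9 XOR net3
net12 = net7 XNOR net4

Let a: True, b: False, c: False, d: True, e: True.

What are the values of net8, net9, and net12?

net0 = NOT d = NOT True = False
net1 = c XOR a = False XOR True = True
net2 = net1 XOR net0 = True XOR False = True
net4 = c XOR e = False XOR True = True
net5 = net4 XOR net0 = True XOR False = True
net6 = b XNOR net2 = False XNOR True = False
net7 = net5 XOR net6 = True XOR False = True
net8 = NOT net4 = NOT True = False
net9 = c OR e = False OR True = True
net12 = net7 XNOR net4 = True XNOR True = True

net8 = False, net9 = True, net12 = True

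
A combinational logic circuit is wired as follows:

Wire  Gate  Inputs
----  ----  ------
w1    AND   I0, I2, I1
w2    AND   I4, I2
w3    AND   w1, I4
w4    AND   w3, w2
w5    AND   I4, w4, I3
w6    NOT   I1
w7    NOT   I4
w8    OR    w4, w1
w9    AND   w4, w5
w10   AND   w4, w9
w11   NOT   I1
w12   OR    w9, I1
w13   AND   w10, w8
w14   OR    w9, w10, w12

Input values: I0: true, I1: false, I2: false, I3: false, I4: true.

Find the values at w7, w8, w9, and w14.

w1 = I0 AND I2 AND I1 = true AND false AND false = false
w2 = I4 AND I2 = true AND false = false
w3 = w1 AND I4 = false AND true = false
w4 = w3 AND w2 = false AND false = false
w5 = I4 AND w4 AND I3 = true AND false AND false = false
w7 = NOT I4 = NOT true = false
w8 = w4 OR w1 = false OR false = false
w9 = w4 AND w5 = false AND false = false
w10 = w4 AND w9 = false AND false = false
w12 = w9 OR I1 = false OR false = false
w14 = w9 OR w10 OR w12 = false OR false OR false = false

w7 = false; w8 = false; w9 = false; w14 = false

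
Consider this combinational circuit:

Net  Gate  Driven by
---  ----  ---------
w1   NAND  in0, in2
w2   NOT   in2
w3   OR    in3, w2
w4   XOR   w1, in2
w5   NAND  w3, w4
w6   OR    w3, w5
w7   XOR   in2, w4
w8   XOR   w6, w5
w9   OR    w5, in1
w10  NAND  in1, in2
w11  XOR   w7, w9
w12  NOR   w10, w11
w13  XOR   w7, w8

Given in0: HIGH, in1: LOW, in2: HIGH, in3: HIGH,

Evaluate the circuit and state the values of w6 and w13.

w6 = HIGH; w13 = HIGH

w1 = in0 NAND in2 = HIGH NAND HIGH = LOW
w2 = NOT in2 = NOT HIGH = LOW
w3 = in3 OR w2 = HIGH OR LOW = HIGH
w4 = w1 XOR in2 = LOW XOR HIGH = HIGH
w5 = w3 NAND w4 = HIGH NAND HIGH = LOW
w6 = w3 OR w5 = HIGH OR LOW = HIGH
w7 = in2 XOR w4 = HIGH XOR HIGH = LOW
w8 = w6 XOR w5 = HIGH XOR LOW = HIGH
w13 = w7 XOR w8 = LOW XOR HIGH = HIGH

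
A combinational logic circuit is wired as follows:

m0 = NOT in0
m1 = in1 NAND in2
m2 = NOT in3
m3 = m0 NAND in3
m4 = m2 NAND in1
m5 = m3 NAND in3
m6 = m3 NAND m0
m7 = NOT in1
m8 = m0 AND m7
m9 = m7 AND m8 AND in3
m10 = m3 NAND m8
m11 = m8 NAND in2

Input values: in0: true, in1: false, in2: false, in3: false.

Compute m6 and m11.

m6 = true, m11 = true

m0 = NOT in0 = NOT true = false
m3 = m0 NAND in3 = false NAND false = true
m6 = m3 NAND m0 = true NAND false = true
m7 = NOT in1 = NOT false = true
m8 = m0 AND m7 = false AND true = false
m11 = m8 NAND in2 = false NAND false = true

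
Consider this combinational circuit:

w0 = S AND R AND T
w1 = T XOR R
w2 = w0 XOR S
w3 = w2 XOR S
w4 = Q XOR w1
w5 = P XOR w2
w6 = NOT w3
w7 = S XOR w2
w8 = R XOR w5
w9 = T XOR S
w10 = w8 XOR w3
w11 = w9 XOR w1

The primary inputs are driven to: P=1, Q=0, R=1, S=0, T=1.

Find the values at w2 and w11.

w2 = 0, w11 = 1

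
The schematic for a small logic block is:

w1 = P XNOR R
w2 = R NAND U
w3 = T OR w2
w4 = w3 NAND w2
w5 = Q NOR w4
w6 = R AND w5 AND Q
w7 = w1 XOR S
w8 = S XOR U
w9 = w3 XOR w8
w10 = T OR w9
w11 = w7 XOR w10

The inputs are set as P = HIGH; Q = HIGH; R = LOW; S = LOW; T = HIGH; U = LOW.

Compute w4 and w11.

w1 = P XNOR R = HIGH XNOR LOW = LOW
w2 = R NAND U = LOW NAND LOW = HIGH
w3 = T OR w2 = HIGH OR HIGH = HIGH
w4 = w3 NAND w2 = HIGH NAND HIGH = LOW
w7 = w1 XOR S = LOW XOR LOW = LOW
w8 = S XOR U = LOW XOR LOW = LOW
w9 = w3 XOR w8 = HIGH XOR LOW = HIGH
w10 = T OR w9 = HIGH OR HIGH = HIGH
w11 = w7 XOR w10 = LOW XOR HIGH = HIGH

w4 = LOW, w11 = HIGH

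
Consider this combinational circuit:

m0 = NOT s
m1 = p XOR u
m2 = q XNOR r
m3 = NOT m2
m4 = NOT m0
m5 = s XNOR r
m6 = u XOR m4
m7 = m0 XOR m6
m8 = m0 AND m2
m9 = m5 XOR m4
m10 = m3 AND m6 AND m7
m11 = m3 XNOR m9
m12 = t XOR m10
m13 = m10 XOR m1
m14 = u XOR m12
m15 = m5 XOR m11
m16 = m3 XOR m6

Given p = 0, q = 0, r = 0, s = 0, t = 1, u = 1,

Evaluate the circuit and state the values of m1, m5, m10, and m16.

m1 = 1, m5 = 1, m10 = 0, m16 = 1

m0 = NOT s = NOT 0 = 1
m1 = p XOR u = 0 XOR 1 = 1
m2 = q XNOR r = 0 XNOR 0 = 1
m3 = NOT m2 = NOT 1 = 0
m4 = NOT m0 = NOT 1 = 0
m5 = s XNOR r = 0 XNOR 0 = 1
m6 = u XOR m4 = 1 XOR 0 = 1
m7 = m0 XOR m6 = 1 XOR 1 = 0
m10 = m3 AND m6 AND m7 = 0 AND 1 AND 0 = 0
m16 = m3 XOR m6 = 0 XOR 1 = 1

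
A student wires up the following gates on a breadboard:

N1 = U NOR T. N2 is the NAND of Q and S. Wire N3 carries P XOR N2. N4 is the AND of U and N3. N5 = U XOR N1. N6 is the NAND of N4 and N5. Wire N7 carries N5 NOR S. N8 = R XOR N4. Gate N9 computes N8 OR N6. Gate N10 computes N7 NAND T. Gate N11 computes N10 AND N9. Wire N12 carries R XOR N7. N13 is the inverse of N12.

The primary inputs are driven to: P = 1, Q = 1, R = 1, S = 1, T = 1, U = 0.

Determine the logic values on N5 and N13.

N5 = 0  N13 = 0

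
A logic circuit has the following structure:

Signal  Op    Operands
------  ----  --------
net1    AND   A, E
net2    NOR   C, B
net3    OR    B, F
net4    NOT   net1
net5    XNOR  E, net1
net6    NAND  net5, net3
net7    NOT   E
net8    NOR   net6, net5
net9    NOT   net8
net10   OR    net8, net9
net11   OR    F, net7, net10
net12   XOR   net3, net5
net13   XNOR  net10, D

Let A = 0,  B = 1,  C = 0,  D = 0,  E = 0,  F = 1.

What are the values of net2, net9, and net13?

net2 = 0, net9 = 1, net13 = 0

net1 = A AND E = 0 AND 0 = 0
net2 = C NOR B = 0 NOR 1 = 0
net3 = B OR F = 1 OR 1 = 1
net5 = E XNOR net1 = 0 XNOR 0 = 1
net6 = net5 NAND net3 = 1 NAND 1 = 0
net8 = net6 NOR net5 = 0 NOR 1 = 0
net9 = NOT net8 = NOT 0 = 1
net10 = net8 OR net9 = 0 OR 1 = 1
net13 = net10 XNOR D = 1 XNOR 0 = 0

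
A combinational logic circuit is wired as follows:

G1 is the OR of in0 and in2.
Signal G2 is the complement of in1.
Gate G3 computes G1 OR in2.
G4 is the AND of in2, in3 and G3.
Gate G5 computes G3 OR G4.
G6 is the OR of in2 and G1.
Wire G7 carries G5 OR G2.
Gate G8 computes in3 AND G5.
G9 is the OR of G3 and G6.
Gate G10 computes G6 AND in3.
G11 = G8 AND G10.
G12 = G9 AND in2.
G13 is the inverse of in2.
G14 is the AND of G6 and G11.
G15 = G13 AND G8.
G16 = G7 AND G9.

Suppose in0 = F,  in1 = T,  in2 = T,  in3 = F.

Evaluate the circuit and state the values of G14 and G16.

G14 = F  G16 = T

G1 = in0 OR in2 = F OR T = T
G2 = NOT in1 = NOT T = F
G3 = G1 OR in2 = T OR T = T
G4 = in2 AND in3 AND G3 = T AND F AND T = F
G5 = G3 OR G4 = T OR F = T
G6 = in2 OR G1 = T OR T = T
G7 = G5 OR G2 = T OR F = T
G8 = in3 AND G5 = F AND T = F
G9 = G3 OR G6 = T OR T = T
G10 = G6 AND in3 = T AND F = F
G11 = G8 AND G10 = F AND F = F
G14 = G6 AND G11 = T AND F = F
G16 = G7 AND G9 = T AND T = T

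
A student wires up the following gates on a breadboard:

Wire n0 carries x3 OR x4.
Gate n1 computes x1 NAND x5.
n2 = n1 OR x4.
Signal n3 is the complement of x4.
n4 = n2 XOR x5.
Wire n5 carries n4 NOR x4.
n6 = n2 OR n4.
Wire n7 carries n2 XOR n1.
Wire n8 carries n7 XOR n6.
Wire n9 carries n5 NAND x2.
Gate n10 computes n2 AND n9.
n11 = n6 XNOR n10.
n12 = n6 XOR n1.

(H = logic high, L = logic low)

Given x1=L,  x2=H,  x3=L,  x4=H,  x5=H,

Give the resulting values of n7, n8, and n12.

n7 = L, n8 = H, n12 = L

n1 = x1 NAND x5 = L NAND H = H
n2 = n1 OR x4 = H OR H = H
n4 = n2 XOR x5 = H XOR H = L
n6 = n2 OR n4 = H OR L = H
n7 = n2 XOR n1 = H XOR H = L
n8 = n7 XOR n6 = L XOR H = H
n12 = n6 XOR n1 = H XOR H = L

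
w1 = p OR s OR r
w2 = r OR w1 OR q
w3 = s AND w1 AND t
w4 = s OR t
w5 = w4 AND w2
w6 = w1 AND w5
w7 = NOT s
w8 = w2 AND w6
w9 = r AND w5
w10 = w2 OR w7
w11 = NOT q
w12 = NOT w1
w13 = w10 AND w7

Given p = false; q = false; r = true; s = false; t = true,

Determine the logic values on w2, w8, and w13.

w1 = p OR s OR r = false OR false OR true = true
w2 = r OR w1 OR q = true OR true OR false = true
w4 = s OR t = false OR true = true
w5 = w4 AND w2 = true AND true = true
w6 = w1 AND w5 = true AND true = true
w7 = NOT s = NOT false = true
w8 = w2 AND w6 = true AND true = true
w10 = w2 OR w7 = true OR true = true
w13 = w10 AND w7 = true AND true = true

w2 = true, w8 = true, w13 = true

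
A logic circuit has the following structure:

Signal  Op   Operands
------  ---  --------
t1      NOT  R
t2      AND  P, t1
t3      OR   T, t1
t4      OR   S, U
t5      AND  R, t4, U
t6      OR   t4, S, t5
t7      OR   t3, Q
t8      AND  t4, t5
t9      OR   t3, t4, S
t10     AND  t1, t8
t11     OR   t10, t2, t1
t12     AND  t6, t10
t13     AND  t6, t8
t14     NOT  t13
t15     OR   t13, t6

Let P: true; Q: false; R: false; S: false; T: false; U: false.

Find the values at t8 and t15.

t4 = S OR U = false OR false = false
t5 = R AND t4 AND U = false AND false AND false = false
t6 = t4 OR S OR t5 = false OR false OR false = false
t8 = t4 AND t5 = false AND false = false
t13 = t6 AND t8 = false AND false = false
t15 = t13 OR t6 = false OR false = false

t8 = false  t15 = false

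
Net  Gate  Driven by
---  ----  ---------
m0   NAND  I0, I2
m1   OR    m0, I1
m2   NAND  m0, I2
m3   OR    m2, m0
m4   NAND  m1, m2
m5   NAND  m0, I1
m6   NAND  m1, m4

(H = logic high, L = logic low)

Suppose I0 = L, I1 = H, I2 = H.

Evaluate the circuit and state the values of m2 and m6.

m2 = L; m6 = L

m0 = I0 NAND I2 = L NAND H = H
m1 = m0 OR I1 = H OR H = H
m2 = m0 NAND I2 = H NAND H = L
m4 = m1 NAND m2 = H NAND L = H
m6 = m1 NAND m4 = H NAND H = L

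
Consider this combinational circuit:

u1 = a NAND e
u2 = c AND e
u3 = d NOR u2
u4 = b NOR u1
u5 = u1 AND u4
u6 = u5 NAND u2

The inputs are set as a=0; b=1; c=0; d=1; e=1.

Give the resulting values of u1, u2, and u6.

u1 = 1, u2 = 0, u6 = 1

u1 = a NAND e = 0 NAND 1 = 1
u2 = c AND e = 0 AND 1 = 0
u4 = b NOR u1 = 1 NOR 1 = 0
u5 = u1 AND u4 = 1 AND 0 = 0
u6 = u5 NAND u2 = 0 NAND 0 = 1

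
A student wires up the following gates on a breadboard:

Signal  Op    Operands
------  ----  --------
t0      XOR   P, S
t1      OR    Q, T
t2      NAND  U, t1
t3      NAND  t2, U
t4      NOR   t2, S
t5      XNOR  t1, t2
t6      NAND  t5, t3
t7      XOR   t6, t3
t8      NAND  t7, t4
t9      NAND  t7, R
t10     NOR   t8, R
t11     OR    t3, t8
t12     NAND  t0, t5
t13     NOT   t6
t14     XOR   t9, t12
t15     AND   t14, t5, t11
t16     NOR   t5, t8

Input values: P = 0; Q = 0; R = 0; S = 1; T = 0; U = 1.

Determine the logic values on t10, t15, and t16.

t10 = 0  t15 = 0  t16 = 0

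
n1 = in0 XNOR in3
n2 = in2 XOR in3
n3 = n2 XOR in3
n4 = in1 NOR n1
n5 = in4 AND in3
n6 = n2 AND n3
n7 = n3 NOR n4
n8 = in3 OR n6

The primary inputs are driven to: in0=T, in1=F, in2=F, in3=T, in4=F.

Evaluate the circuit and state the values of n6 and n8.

n2 = in2 XOR in3 = F XOR T = T
n3 = n2 XOR in3 = T XOR T = F
n6 = n2 AND n3 = T AND F = F
n8 = in3 OR n6 = T OR F = T

n6 = F; n8 = T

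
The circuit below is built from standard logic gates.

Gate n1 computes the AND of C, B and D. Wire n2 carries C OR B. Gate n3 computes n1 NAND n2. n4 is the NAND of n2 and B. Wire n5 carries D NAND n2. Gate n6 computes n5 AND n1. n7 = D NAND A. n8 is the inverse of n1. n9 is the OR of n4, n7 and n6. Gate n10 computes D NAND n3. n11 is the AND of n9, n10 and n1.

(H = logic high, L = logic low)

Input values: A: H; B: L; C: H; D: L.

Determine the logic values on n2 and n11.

n1 = C AND B AND D = H AND L AND L = L
n2 = C OR B = H OR L = H
n3 = n1 NAND n2 = L NAND H = H
n4 = n2 NAND B = H NAND L = H
n5 = D NAND n2 = L NAND H = H
n6 = n5 AND n1 = H AND L = L
n7 = D NAND A = L NAND H = H
n9 = n4 OR n7 OR n6 = H OR H OR L = H
n10 = D NAND n3 = L NAND H = H
n11 = n9 AND n10 AND n1 = H AND H AND L = L

n2 = H, n11 = L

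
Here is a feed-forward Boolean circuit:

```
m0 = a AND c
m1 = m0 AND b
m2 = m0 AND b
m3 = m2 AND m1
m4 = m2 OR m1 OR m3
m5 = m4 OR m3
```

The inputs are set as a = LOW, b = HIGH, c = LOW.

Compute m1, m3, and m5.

m0 = a AND c = LOW AND LOW = LOW
m1 = m0 AND b = LOW AND HIGH = LOW
m2 = m0 AND b = LOW AND HIGH = LOW
m3 = m2 AND m1 = LOW AND LOW = LOW
m4 = m2 OR m1 OR m3 = LOW OR LOW OR LOW = LOW
m5 = m4 OR m3 = LOW OR LOW = LOW

m1 = LOW, m3 = LOW, m5 = LOW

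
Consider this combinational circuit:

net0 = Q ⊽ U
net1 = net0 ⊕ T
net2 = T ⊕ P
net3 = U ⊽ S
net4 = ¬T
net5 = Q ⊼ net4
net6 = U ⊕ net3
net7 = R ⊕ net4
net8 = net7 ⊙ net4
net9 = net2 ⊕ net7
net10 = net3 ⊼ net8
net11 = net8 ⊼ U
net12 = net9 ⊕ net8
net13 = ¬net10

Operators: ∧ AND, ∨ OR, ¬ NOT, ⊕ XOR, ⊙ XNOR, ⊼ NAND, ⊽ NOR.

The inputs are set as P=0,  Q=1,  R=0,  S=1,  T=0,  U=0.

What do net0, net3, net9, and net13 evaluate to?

net0 = Q NOR U = 1 NOR 0 = 0
net2 = T XOR P = 0 XOR 0 = 0
net3 = U NOR S = 0 NOR 1 = 0
net4 = NOT T = NOT 0 = 1
net7 = R XOR net4 = 0 XOR 1 = 1
net8 = net7 XNOR net4 = 1 XNOR 1 = 1
net9 = net2 XOR net7 = 0 XOR 1 = 1
net10 = net3 NAND net8 = 0 NAND 1 = 1
net13 = NOT net10 = NOT 1 = 0

net0 = 0, net3 = 0, net9 = 1, net13 = 0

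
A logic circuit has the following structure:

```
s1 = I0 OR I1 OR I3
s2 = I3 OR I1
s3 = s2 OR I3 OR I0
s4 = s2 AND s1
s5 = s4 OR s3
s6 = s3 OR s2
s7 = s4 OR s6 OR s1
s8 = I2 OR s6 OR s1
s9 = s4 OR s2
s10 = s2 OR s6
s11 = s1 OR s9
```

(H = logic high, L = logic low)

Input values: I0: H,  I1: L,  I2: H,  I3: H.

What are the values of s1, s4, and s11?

s1 = I0 OR I1 OR I3 = H OR L OR H = H
s2 = I3 OR I1 = H OR L = H
s4 = s2 AND s1 = H AND H = H
s9 = s4 OR s2 = H OR H = H
s11 = s1 OR s9 = H OR H = H

s1 = H  s4 = H  s11 = H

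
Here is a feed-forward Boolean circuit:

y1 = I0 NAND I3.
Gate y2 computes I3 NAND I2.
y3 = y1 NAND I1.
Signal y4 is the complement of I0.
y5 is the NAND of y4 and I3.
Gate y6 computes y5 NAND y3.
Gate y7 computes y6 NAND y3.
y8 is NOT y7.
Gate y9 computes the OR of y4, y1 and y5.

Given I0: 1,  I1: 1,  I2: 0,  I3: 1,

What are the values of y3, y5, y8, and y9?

y1 = I0 NAND I3 = 1 NAND 1 = 0
y3 = y1 NAND I1 = 0 NAND 1 = 1
y4 = NOT I0 = NOT 1 = 0
y5 = y4 NAND I3 = 0 NAND 1 = 1
y6 = y5 NAND y3 = 1 NAND 1 = 0
y7 = y6 NAND y3 = 0 NAND 1 = 1
y8 = NOT y7 = NOT 1 = 0
y9 = y4 OR y1 OR y5 = 0 OR 0 OR 1 = 1

y3 = 1; y5 = 1; y8 = 0; y9 = 1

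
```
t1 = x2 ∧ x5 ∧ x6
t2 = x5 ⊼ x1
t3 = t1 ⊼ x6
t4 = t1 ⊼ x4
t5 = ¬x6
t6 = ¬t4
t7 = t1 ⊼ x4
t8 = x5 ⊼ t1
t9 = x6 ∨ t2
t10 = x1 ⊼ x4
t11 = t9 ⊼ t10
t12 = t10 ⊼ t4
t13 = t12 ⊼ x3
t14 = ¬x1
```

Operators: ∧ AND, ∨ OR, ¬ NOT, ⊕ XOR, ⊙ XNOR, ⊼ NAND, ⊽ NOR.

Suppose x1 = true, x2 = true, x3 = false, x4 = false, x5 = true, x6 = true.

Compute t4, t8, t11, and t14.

t1 = x2 AND x5 AND x6 = true AND true AND true = true
t2 = x5 NAND x1 = true NAND true = false
t4 = t1 NAND x4 = true NAND false = true
t8 = x5 NAND t1 = true NAND true = false
t9 = x6 OR t2 = true OR false = true
t10 = x1 NAND x4 = true NAND false = true
t11 = t9 NAND t10 = true NAND true = false
t14 = NOT x1 = NOT true = false

t4 = true  t8 = false  t11 = false  t14 = false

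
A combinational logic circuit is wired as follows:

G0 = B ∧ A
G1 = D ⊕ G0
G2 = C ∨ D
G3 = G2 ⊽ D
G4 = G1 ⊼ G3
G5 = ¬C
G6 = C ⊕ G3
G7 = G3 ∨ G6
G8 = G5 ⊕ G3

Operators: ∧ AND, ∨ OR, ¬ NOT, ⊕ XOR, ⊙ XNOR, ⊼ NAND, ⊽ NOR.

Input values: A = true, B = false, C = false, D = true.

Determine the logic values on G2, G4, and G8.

G2 = true  G4 = true  G8 = true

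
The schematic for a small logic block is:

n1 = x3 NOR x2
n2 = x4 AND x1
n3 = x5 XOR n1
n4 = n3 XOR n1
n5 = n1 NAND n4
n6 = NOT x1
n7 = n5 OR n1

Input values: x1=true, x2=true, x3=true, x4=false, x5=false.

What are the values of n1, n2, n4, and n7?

n1 = x3 NOR x2 = true NOR true = false
n2 = x4 AND x1 = false AND true = false
n3 = x5 XOR n1 = false XOR false = false
n4 = n3 XOR n1 = false XOR false = false
n5 = n1 NAND n4 = false NAND false = true
n7 = n5 OR n1 = true OR false = true

n1 = false, n2 = false, n4 = false, n7 = true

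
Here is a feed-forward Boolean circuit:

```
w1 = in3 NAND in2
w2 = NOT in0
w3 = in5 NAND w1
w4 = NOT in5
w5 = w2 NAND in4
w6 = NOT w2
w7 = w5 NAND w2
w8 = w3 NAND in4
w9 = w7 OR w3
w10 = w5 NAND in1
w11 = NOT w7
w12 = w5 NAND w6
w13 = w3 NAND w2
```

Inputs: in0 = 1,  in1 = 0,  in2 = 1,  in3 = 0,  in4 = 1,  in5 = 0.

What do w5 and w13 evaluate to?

w1 = in3 NAND in2 = 0 NAND 1 = 1
w2 = NOT in0 = NOT 1 = 0
w3 = in5 NAND w1 = 0 NAND 1 = 1
w5 = w2 NAND in4 = 0 NAND 1 = 1
w13 = w3 NAND w2 = 1 NAND 0 = 1

w5 = 1, w13 = 1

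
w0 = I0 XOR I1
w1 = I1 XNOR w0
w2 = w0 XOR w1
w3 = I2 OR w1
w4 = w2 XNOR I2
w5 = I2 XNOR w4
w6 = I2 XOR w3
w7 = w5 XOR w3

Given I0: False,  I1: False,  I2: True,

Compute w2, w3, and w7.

w0 = I0 XOR I1 = False XOR False = False
w1 = I1 XNOR w0 = False XNOR False = True
w2 = w0 XOR w1 = False XOR True = True
w3 = I2 OR w1 = True OR True = True
w4 = w2 XNOR I2 = True XNOR True = True
w5 = I2 XNOR w4 = True XNOR True = True
w7 = w5 XOR w3 = True XOR True = False

w2 = True, w3 = True, w7 = False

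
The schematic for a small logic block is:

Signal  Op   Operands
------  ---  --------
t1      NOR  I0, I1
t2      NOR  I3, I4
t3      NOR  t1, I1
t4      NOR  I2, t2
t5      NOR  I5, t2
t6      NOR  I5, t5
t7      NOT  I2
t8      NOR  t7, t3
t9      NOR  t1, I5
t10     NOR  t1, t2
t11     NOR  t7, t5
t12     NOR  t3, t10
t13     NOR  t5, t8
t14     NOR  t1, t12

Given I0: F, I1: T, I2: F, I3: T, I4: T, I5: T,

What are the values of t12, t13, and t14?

t1 = I0 NOR I1 = F NOR T = F
t2 = I3 NOR I4 = T NOR T = F
t3 = t1 NOR I1 = F NOR T = F
t5 = I5 NOR t2 = T NOR F = F
t7 = NOT I2 = NOT F = T
t8 = t7 NOR t3 = T NOR F = F
t10 = t1 NOR t2 = F NOR F = T
t12 = t3 NOR t10 = F NOR T = F
t13 = t5 NOR t8 = F NOR F = T
t14 = t1 NOR t12 = F NOR F = T

t12 = F, t13 = T, t14 = T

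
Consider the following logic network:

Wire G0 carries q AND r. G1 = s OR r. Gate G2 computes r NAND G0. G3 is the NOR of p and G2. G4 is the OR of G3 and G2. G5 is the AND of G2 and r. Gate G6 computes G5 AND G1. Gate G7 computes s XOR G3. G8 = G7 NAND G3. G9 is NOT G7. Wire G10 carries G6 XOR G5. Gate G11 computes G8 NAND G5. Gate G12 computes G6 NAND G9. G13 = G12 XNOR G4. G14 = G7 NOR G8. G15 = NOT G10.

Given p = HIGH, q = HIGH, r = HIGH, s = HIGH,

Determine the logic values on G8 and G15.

G8 = HIGH; G15 = HIGH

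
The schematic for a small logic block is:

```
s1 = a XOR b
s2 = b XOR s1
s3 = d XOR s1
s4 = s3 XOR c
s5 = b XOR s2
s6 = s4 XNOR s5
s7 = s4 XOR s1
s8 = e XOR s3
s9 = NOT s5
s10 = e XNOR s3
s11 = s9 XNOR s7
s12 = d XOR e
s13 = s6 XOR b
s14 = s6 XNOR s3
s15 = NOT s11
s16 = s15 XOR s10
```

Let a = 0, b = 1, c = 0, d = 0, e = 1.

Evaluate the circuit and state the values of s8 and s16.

s8 = 0  s16 = 1

s1 = a XOR b = 0 XOR 1 = 1
s2 = b XOR s1 = 1 XOR 1 = 0
s3 = d XOR s1 = 0 XOR 1 = 1
s4 = s3 XOR c = 1 XOR 0 = 1
s5 = b XOR s2 = 1 XOR 0 = 1
s7 = s4 XOR s1 = 1 XOR 1 = 0
s8 = e XOR s3 = 1 XOR 1 = 0
s9 = NOT s5 = NOT 1 = 0
s10 = e XNOR s3 = 1 XNOR 1 = 1
s11 = s9 XNOR s7 = 0 XNOR 0 = 1
s15 = NOT s11 = NOT 1 = 0
s16 = s15 XOR s10 = 0 XOR 1 = 1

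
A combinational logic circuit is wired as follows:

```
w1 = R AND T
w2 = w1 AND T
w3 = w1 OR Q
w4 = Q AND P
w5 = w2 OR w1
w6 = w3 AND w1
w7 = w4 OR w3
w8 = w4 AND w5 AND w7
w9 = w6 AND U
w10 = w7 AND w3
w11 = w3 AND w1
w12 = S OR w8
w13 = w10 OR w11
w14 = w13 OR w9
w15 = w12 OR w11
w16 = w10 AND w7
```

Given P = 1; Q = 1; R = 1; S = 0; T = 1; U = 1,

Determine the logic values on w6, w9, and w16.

w6 = 1, w9 = 1, w16 = 1

w1 = R AND T = 1 AND 1 = 1
w3 = w1 OR Q = 1 OR 1 = 1
w4 = Q AND P = 1 AND 1 = 1
w6 = w3 AND w1 = 1 AND 1 = 1
w7 = w4 OR w3 = 1 OR 1 = 1
w9 = w6 AND U = 1 AND 1 = 1
w10 = w7 AND w3 = 1 AND 1 = 1
w16 = w10 AND w7 = 1 AND 1 = 1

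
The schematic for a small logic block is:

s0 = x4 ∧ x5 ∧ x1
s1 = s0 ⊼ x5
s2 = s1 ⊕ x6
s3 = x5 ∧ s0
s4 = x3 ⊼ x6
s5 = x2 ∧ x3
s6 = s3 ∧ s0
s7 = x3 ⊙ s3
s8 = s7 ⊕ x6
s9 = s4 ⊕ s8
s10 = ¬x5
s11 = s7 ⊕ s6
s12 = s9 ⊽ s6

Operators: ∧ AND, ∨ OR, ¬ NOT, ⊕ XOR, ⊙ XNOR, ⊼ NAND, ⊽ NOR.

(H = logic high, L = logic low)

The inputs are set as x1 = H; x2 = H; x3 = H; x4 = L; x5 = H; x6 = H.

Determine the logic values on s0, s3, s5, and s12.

s0 = x4 AND x5 AND x1 = L AND H AND H = L
s3 = x5 AND s0 = H AND L = L
s4 = x3 NAND x6 = H NAND H = L
s5 = x2 AND x3 = H AND H = H
s6 = s3 AND s0 = L AND L = L
s7 = x3 XNOR s3 = H XNOR L = L
s8 = s7 XOR x6 = L XOR H = H
s9 = s4 XOR s8 = L XOR H = H
s12 = s9 NOR s6 = H NOR L = L

s0 = L, s3 = L, s5 = H, s12 = L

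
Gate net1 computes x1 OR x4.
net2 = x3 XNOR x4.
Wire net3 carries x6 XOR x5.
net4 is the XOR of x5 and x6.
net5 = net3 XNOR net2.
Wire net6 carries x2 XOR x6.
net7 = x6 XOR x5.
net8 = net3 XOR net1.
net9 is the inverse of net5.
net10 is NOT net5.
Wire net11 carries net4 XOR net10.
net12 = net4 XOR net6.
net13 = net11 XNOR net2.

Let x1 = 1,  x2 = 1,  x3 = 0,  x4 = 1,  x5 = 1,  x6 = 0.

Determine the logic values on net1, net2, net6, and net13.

net1 = 1  net2 = 0  net6 = 1  net13 = 1

net1 = x1 OR x4 = 1 OR 1 = 1
net2 = x3 XNOR x4 = 0 XNOR 1 = 0
net3 = x6 XOR x5 = 0 XOR 1 = 1
net4 = x5 XOR x6 = 1 XOR 0 = 1
net5 = net3 XNOR net2 = 1 XNOR 0 = 0
net6 = x2 XOR x6 = 1 XOR 0 = 1
net10 = NOT net5 = NOT 0 = 1
net11 = net4 XOR net10 = 1 XOR 1 = 0
net13 = net11 XNOR net2 = 0 XNOR 0 = 1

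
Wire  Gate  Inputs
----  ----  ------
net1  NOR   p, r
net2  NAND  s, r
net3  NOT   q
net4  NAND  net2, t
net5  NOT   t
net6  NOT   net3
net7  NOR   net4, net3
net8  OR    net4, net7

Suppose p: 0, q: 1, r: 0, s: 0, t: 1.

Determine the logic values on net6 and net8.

net2 = s NAND r = 0 NAND 0 = 1
net3 = NOT q = NOT 1 = 0
net4 = net2 NAND t = 1 NAND 1 = 0
net6 = NOT net3 = NOT 0 = 1
net7 = net4 NOR net3 = 0 NOR 0 = 1
net8 = net4 OR net7 = 0 OR 1 = 1

net6 = 1, net8 = 1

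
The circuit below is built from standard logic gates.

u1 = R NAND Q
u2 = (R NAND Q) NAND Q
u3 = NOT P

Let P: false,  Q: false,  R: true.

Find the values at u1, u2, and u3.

u1 = true NAND false = true
u2 = (true NAND false) NAND false = true
u3 = NOT false = true

u1 = true, u2 = true, u3 = true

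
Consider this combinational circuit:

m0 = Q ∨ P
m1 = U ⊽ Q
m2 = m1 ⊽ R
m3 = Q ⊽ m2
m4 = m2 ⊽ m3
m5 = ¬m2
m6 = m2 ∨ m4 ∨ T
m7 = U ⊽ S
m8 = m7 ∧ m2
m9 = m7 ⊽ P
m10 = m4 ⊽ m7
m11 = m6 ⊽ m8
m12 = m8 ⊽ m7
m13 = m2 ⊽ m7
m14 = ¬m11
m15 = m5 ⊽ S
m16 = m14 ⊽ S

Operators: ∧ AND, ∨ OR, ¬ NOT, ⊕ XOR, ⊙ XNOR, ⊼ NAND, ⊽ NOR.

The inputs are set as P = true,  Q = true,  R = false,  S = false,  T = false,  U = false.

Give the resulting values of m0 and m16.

m0 = true, m16 = false

m0 = Q OR P = true OR true = true
m1 = U NOR Q = false NOR true = false
m2 = m1 NOR R = false NOR false = true
m3 = Q NOR m2 = true NOR true = false
m4 = m2 NOR m3 = true NOR false = false
m6 = m2 OR m4 OR T = true OR false OR false = true
m7 = U NOR S = false NOR false = true
m8 = m7 AND m2 = true AND true = true
m11 = m6 NOR m8 = true NOR true = false
m14 = NOT m11 = NOT false = true
m16 = m14 NOR S = true NOR false = false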